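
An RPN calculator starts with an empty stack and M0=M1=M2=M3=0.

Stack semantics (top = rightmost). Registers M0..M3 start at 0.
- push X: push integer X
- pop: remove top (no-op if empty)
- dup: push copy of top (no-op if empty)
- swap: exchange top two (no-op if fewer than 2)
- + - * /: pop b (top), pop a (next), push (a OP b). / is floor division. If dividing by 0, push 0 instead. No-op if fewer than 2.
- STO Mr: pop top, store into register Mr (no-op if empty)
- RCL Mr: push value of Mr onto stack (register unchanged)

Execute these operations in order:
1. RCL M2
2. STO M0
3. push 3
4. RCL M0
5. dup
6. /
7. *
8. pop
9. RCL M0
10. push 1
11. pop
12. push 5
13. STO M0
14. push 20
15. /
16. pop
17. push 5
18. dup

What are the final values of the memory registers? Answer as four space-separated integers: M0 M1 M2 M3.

Answer: 5 0 0 0

Derivation:
After op 1 (RCL M2): stack=[0] mem=[0,0,0,0]
After op 2 (STO M0): stack=[empty] mem=[0,0,0,0]
After op 3 (push 3): stack=[3] mem=[0,0,0,0]
After op 4 (RCL M0): stack=[3,0] mem=[0,0,0,0]
After op 5 (dup): stack=[3,0,0] mem=[0,0,0,0]
After op 6 (/): stack=[3,0] mem=[0,0,0,0]
After op 7 (*): stack=[0] mem=[0,0,0,0]
After op 8 (pop): stack=[empty] mem=[0,0,0,0]
After op 9 (RCL M0): stack=[0] mem=[0,0,0,0]
After op 10 (push 1): stack=[0,1] mem=[0,0,0,0]
After op 11 (pop): stack=[0] mem=[0,0,0,0]
After op 12 (push 5): stack=[0,5] mem=[0,0,0,0]
After op 13 (STO M0): stack=[0] mem=[5,0,0,0]
After op 14 (push 20): stack=[0,20] mem=[5,0,0,0]
After op 15 (/): stack=[0] mem=[5,0,0,0]
After op 16 (pop): stack=[empty] mem=[5,0,0,0]
After op 17 (push 5): stack=[5] mem=[5,0,0,0]
After op 18 (dup): stack=[5,5] mem=[5,0,0,0]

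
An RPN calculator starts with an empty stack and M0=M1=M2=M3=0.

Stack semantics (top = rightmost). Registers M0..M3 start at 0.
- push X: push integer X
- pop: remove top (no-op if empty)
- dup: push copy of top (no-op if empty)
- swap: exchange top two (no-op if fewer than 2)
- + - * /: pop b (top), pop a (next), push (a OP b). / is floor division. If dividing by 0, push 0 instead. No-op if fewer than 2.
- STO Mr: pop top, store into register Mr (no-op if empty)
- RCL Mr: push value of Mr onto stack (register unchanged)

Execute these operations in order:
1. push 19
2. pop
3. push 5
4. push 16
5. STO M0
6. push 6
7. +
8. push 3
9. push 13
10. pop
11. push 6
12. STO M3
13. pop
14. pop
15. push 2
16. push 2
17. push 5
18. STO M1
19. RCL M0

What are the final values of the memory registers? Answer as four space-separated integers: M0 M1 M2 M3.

Answer: 16 5 0 6

Derivation:
After op 1 (push 19): stack=[19] mem=[0,0,0,0]
After op 2 (pop): stack=[empty] mem=[0,0,0,0]
After op 3 (push 5): stack=[5] mem=[0,0,0,0]
After op 4 (push 16): stack=[5,16] mem=[0,0,0,0]
After op 5 (STO M0): stack=[5] mem=[16,0,0,0]
After op 6 (push 6): stack=[5,6] mem=[16,0,0,0]
After op 7 (+): stack=[11] mem=[16,0,0,0]
After op 8 (push 3): stack=[11,3] mem=[16,0,0,0]
After op 9 (push 13): stack=[11,3,13] mem=[16,0,0,0]
After op 10 (pop): stack=[11,3] mem=[16,0,0,0]
After op 11 (push 6): stack=[11,3,6] mem=[16,0,0,0]
After op 12 (STO M3): stack=[11,3] mem=[16,0,0,6]
After op 13 (pop): stack=[11] mem=[16,0,0,6]
After op 14 (pop): stack=[empty] mem=[16,0,0,6]
After op 15 (push 2): stack=[2] mem=[16,0,0,6]
After op 16 (push 2): stack=[2,2] mem=[16,0,0,6]
After op 17 (push 5): stack=[2,2,5] mem=[16,0,0,6]
After op 18 (STO M1): stack=[2,2] mem=[16,5,0,6]
After op 19 (RCL M0): stack=[2,2,16] mem=[16,5,0,6]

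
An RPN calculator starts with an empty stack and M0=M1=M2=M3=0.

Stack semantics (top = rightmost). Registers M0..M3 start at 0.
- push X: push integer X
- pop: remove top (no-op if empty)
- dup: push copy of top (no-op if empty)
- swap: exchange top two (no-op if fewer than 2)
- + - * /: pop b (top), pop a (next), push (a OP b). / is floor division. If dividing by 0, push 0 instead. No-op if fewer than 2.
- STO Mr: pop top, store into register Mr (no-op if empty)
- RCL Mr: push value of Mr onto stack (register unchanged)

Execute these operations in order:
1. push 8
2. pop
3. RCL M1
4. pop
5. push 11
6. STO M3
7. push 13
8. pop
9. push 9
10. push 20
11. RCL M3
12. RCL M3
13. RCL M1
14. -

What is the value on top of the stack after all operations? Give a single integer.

After op 1 (push 8): stack=[8] mem=[0,0,0,0]
After op 2 (pop): stack=[empty] mem=[0,0,0,0]
After op 3 (RCL M1): stack=[0] mem=[0,0,0,0]
After op 4 (pop): stack=[empty] mem=[0,0,0,0]
After op 5 (push 11): stack=[11] mem=[0,0,0,0]
After op 6 (STO M3): stack=[empty] mem=[0,0,0,11]
After op 7 (push 13): stack=[13] mem=[0,0,0,11]
After op 8 (pop): stack=[empty] mem=[0,0,0,11]
After op 9 (push 9): stack=[9] mem=[0,0,0,11]
After op 10 (push 20): stack=[9,20] mem=[0,0,0,11]
After op 11 (RCL M3): stack=[9,20,11] mem=[0,0,0,11]
After op 12 (RCL M3): stack=[9,20,11,11] mem=[0,0,0,11]
After op 13 (RCL M1): stack=[9,20,11,11,0] mem=[0,0,0,11]
After op 14 (-): stack=[9,20,11,11] mem=[0,0,0,11]

Answer: 11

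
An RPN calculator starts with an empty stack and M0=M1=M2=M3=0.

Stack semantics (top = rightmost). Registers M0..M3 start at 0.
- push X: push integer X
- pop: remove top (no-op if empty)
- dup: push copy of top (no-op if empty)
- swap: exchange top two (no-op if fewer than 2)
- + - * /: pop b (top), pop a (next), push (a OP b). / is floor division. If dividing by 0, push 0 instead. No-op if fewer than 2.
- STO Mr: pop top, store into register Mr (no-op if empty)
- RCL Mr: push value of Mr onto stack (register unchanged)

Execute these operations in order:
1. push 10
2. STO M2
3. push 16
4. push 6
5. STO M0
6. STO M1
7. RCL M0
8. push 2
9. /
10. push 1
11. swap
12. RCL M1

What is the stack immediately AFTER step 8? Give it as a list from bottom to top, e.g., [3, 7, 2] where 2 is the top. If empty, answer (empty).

After op 1 (push 10): stack=[10] mem=[0,0,0,0]
After op 2 (STO M2): stack=[empty] mem=[0,0,10,0]
After op 3 (push 16): stack=[16] mem=[0,0,10,0]
After op 4 (push 6): stack=[16,6] mem=[0,0,10,0]
After op 5 (STO M0): stack=[16] mem=[6,0,10,0]
After op 6 (STO M1): stack=[empty] mem=[6,16,10,0]
After op 7 (RCL M0): stack=[6] mem=[6,16,10,0]
After op 8 (push 2): stack=[6,2] mem=[6,16,10,0]

[6, 2]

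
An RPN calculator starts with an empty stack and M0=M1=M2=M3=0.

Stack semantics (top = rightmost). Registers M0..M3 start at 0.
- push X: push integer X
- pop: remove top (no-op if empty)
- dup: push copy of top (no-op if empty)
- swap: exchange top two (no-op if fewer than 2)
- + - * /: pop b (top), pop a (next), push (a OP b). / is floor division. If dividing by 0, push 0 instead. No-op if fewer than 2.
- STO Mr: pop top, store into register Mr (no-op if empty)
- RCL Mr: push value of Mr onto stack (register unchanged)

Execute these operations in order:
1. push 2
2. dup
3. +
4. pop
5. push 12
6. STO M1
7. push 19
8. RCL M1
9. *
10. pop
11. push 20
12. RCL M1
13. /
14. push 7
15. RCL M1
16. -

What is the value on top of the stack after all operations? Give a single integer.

After op 1 (push 2): stack=[2] mem=[0,0,0,0]
After op 2 (dup): stack=[2,2] mem=[0,0,0,0]
After op 3 (+): stack=[4] mem=[0,0,0,0]
After op 4 (pop): stack=[empty] mem=[0,0,0,0]
After op 5 (push 12): stack=[12] mem=[0,0,0,0]
After op 6 (STO M1): stack=[empty] mem=[0,12,0,0]
After op 7 (push 19): stack=[19] mem=[0,12,0,0]
After op 8 (RCL M1): stack=[19,12] mem=[0,12,0,0]
After op 9 (*): stack=[228] mem=[0,12,0,0]
After op 10 (pop): stack=[empty] mem=[0,12,0,0]
After op 11 (push 20): stack=[20] mem=[0,12,0,0]
After op 12 (RCL M1): stack=[20,12] mem=[0,12,0,0]
After op 13 (/): stack=[1] mem=[0,12,0,0]
After op 14 (push 7): stack=[1,7] mem=[0,12,0,0]
After op 15 (RCL M1): stack=[1,7,12] mem=[0,12,0,0]
After op 16 (-): stack=[1,-5] mem=[0,12,0,0]

Answer: -5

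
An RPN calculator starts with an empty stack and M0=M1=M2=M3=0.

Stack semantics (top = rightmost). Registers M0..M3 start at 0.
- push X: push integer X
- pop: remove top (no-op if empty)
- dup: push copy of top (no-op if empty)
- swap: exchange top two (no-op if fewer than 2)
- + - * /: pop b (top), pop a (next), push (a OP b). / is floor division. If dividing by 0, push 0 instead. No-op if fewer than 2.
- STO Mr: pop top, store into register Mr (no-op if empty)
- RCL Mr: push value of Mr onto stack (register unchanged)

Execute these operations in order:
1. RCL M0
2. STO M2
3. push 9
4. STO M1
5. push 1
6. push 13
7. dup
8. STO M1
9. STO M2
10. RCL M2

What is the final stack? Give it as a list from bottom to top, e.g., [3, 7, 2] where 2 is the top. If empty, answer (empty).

After op 1 (RCL M0): stack=[0] mem=[0,0,0,0]
After op 2 (STO M2): stack=[empty] mem=[0,0,0,0]
After op 3 (push 9): stack=[9] mem=[0,0,0,0]
After op 4 (STO M1): stack=[empty] mem=[0,9,0,0]
After op 5 (push 1): stack=[1] mem=[0,9,0,0]
After op 6 (push 13): stack=[1,13] mem=[0,9,0,0]
After op 7 (dup): stack=[1,13,13] mem=[0,9,0,0]
After op 8 (STO M1): stack=[1,13] mem=[0,13,0,0]
After op 9 (STO M2): stack=[1] mem=[0,13,13,0]
After op 10 (RCL M2): stack=[1,13] mem=[0,13,13,0]

Answer: [1, 13]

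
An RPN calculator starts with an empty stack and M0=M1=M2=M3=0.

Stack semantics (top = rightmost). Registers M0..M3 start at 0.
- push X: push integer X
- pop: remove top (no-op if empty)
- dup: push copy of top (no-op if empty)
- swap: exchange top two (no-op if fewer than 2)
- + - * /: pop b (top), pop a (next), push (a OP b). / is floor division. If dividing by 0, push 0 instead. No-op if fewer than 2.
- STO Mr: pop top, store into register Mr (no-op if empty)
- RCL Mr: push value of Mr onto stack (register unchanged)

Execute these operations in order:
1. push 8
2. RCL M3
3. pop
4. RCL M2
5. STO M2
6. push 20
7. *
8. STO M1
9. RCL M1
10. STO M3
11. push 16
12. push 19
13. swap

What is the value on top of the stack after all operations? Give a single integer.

After op 1 (push 8): stack=[8] mem=[0,0,0,0]
After op 2 (RCL M3): stack=[8,0] mem=[0,0,0,0]
After op 3 (pop): stack=[8] mem=[0,0,0,0]
After op 4 (RCL M2): stack=[8,0] mem=[0,0,0,0]
After op 5 (STO M2): stack=[8] mem=[0,0,0,0]
After op 6 (push 20): stack=[8,20] mem=[0,0,0,0]
After op 7 (*): stack=[160] mem=[0,0,0,0]
After op 8 (STO M1): stack=[empty] mem=[0,160,0,0]
After op 9 (RCL M1): stack=[160] mem=[0,160,0,0]
After op 10 (STO M3): stack=[empty] mem=[0,160,0,160]
After op 11 (push 16): stack=[16] mem=[0,160,0,160]
After op 12 (push 19): stack=[16,19] mem=[0,160,0,160]
After op 13 (swap): stack=[19,16] mem=[0,160,0,160]

Answer: 16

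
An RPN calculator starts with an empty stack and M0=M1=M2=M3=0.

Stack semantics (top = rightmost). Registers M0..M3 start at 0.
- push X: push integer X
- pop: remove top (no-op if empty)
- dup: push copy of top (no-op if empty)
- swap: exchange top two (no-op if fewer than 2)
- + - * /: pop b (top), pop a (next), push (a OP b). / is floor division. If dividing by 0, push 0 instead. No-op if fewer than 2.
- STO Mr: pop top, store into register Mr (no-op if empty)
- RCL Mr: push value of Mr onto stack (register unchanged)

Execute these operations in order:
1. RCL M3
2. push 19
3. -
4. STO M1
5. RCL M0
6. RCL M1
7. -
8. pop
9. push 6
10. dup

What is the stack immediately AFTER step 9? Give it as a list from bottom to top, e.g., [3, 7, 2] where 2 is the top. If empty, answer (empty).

After op 1 (RCL M3): stack=[0] mem=[0,0,0,0]
After op 2 (push 19): stack=[0,19] mem=[0,0,0,0]
After op 3 (-): stack=[-19] mem=[0,0,0,0]
After op 4 (STO M1): stack=[empty] mem=[0,-19,0,0]
After op 5 (RCL M0): stack=[0] mem=[0,-19,0,0]
After op 6 (RCL M1): stack=[0,-19] mem=[0,-19,0,0]
After op 7 (-): stack=[19] mem=[0,-19,0,0]
After op 8 (pop): stack=[empty] mem=[0,-19,0,0]
After op 9 (push 6): stack=[6] mem=[0,-19,0,0]

[6]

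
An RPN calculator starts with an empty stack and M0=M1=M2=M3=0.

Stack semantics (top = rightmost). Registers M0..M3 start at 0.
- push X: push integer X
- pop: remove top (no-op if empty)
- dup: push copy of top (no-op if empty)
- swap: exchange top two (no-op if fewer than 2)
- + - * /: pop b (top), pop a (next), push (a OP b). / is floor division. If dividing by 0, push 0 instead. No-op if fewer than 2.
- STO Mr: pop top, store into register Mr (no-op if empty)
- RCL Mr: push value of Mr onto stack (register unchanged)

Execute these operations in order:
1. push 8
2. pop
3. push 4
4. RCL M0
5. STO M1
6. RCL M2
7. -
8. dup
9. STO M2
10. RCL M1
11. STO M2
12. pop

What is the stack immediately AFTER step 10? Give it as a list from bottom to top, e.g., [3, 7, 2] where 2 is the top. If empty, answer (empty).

After op 1 (push 8): stack=[8] mem=[0,0,0,0]
After op 2 (pop): stack=[empty] mem=[0,0,0,0]
After op 3 (push 4): stack=[4] mem=[0,0,0,0]
After op 4 (RCL M0): stack=[4,0] mem=[0,0,0,0]
After op 5 (STO M1): stack=[4] mem=[0,0,0,0]
After op 6 (RCL M2): stack=[4,0] mem=[0,0,0,0]
After op 7 (-): stack=[4] mem=[0,0,0,0]
After op 8 (dup): stack=[4,4] mem=[0,0,0,0]
After op 9 (STO M2): stack=[4] mem=[0,0,4,0]
After op 10 (RCL M1): stack=[4,0] mem=[0,0,4,0]

[4, 0]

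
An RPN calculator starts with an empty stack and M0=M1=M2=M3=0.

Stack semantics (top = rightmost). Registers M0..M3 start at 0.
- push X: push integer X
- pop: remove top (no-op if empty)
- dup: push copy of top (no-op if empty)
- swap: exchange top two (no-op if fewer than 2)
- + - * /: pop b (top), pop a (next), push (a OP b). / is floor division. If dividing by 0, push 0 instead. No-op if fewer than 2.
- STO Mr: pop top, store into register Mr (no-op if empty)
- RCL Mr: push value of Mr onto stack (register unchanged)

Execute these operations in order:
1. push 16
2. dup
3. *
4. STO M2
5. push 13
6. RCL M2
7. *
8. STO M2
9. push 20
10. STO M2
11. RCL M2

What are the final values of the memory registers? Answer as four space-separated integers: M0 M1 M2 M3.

Answer: 0 0 20 0

Derivation:
After op 1 (push 16): stack=[16] mem=[0,0,0,0]
After op 2 (dup): stack=[16,16] mem=[0,0,0,0]
After op 3 (*): stack=[256] mem=[0,0,0,0]
After op 4 (STO M2): stack=[empty] mem=[0,0,256,0]
After op 5 (push 13): stack=[13] mem=[0,0,256,0]
After op 6 (RCL M2): stack=[13,256] mem=[0,0,256,0]
After op 7 (*): stack=[3328] mem=[0,0,256,0]
After op 8 (STO M2): stack=[empty] mem=[0,0,3328,0]
After op 9 (push 20): stack=[20] mem=[0,0,3328,0]
After op 10 (STO M2): stack=[empty] mem=[0,0,20,0]
After op 11 (RCL M2): stack=[20] mem=[0,0,20,0]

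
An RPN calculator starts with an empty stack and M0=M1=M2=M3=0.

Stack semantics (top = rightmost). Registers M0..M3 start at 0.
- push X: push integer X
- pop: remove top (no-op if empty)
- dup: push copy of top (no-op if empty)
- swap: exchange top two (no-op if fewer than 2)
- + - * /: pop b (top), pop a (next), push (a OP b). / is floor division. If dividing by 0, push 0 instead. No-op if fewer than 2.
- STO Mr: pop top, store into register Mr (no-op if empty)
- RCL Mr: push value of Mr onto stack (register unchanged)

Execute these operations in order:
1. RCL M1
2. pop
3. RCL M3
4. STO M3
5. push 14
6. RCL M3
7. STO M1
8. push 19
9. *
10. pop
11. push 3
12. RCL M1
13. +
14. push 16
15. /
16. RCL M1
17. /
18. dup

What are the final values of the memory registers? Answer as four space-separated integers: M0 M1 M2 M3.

After op 1 (RCL M1): stack=[0] mem=[0,0,0,0]
After op 2 (pop): stack=[empty] mem=[0,0,0,0]
After op 3 (RCL M3): stack=[0] mem=[0,0,0,0]
After op 4 (STO M3): stack=[empty] mem=[0,0,0,0]
After op 5 (push 14): stack=[14] mem=[0,0,0,0]
After op 6 (RCL M3): stack=[14,0] mem=[0,0,0,0]
After op 7 (STO M1): stack=[14] mem=[0,0,0,0]
After op 8 (push 19): stack=[14,19] mem=[0,0,0,0]
After op 9 (*): stack=[266] mem=[0,0,0,0]
After op 10 (pop): stack=[empty] mem=[0,0,0,0]
After op 11 (push 3): stack=[3] mem=[0,0,0,0]
After op 12 (RCL M1): stack=[3,0] mem=[0,0,0,0]
After op 13 (+): stack=[3] mem=[0,0,0,0]
After op 14 (push 16): stack=[3,16] mem=[0,0,0,0]
After op 15 (/): stack=[0] mem=[0,0,0,0]
After op 16 (RCL M1): stack=[0,0] mem=[0,0,0,0]
After op 17 (/): stack=[0] mem=[0,0,0,0]
After op 18 (dup): stack=[0,0] mem=[0,0,0,0]

Answer: 0 0 0 0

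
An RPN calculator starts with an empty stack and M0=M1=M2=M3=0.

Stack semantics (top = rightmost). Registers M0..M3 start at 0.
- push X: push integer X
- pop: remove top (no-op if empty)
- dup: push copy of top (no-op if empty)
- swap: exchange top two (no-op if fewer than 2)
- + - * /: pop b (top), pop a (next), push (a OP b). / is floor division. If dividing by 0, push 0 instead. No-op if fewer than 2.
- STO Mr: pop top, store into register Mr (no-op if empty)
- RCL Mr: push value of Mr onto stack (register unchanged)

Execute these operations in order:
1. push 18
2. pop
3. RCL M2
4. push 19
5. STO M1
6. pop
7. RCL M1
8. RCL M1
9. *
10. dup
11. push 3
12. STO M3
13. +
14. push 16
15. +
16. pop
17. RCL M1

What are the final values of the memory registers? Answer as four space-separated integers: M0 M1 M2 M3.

After op 1 (push 18): stack=[18] mem=[0,0,0,0]
After op 2 (pop): stack=[empty] mem=[0,0,0,0]
After op 3 (RCL M2): stack=[0] mem=[0,0,0,0]
After op 4 (push 19): stack=[0,19] mem=[0,0,0,0]
After op 5 (STO M1): stack=[0] mem=[0,19,0,0]
After op 6 (pop): stack=[empty] mem=[0,19,0,0]
After op 7 (RCL M1): stack=[19] mem=[0,19,0,0]
After op 8 (RCL M1): stack=[19,19] mem=[0,19,0,0]
After op 9 (*): stack=[361] mem=[0,19,0,0]
After op 10 (dup): stack=[361,361] mem=[0,19,0,0]
After op 11 (push 3): stack=[361,361,3] mem=[0,19,0,0]
After op 12 (STO M3): stack=[361,361] mem=[0,19,0,3]
After op 13 (+): stack=[722] mem=[0,19,0,3]
After op 14 (push 16): stack=[722,16] mem=[0,19,0,3]
After op 15 (+): stack=[738] mem=[0,19,0,3]
After op 16 (pop): stack=[empty] mem=[0,19,0,3]
After op 17 (RCL M1): stack=[19] mem=[0,19,0,3]

Answer: 0 19 0 3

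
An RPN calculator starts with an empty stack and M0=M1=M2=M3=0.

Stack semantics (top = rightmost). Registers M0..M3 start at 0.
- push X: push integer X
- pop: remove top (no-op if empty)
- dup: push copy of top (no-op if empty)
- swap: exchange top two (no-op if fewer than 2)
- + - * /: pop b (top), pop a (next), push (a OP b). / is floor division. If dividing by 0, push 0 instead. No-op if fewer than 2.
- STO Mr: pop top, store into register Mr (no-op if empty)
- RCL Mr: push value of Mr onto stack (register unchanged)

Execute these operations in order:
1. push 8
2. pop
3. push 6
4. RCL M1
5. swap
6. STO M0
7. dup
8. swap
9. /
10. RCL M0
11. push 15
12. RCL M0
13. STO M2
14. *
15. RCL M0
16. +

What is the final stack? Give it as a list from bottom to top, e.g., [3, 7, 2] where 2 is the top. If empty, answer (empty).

After op 1 (push 8): stack=[8] mem=[0,0,0,0]
After op 2 (pop): stack=[empty] mem=[0,0,0,0]
After op 3 (push 6): stack=[6] mem=[0,0,0,0]
After op 4 (RCL M1): stack=[6,0] mem=[0,0,0,0]
After op 5 (swap): stack=[0,6] mem=[0,0,0,0]
After op 6 (STO M0): stack=[0] mem=[6,0,0,0]
After op 7 (dup): stack=[0,0] mem=[6,0,0,0]
After op 8 (swap): stack=[0,0] mem=[6,0,0,0]
After op 9 (/): stack=[0] mem=[6,0,0,0]
After op 10 (RCL M0): stack=[0,6] mem=[6,0,0,0]
After op 11 (push 15): stack=[0,6,15] mem=[6,0,0,0]
After op 12 (RCL M0): stack=[0,6,15,6] mem=[6,0,0,0]
After op 13 (STO M2): stack=[0,6,15] mem=[6,0,6,0]
After op 14 (*): stack=[0,90] mem=[6,0,6,0]
After op 15 (RCL M0): stack=[0,90,6] mem=[6,0,6,0]
After op 16 (+): stack=[0,96] mem=[6,0,6,0]

Answer: [0, 96]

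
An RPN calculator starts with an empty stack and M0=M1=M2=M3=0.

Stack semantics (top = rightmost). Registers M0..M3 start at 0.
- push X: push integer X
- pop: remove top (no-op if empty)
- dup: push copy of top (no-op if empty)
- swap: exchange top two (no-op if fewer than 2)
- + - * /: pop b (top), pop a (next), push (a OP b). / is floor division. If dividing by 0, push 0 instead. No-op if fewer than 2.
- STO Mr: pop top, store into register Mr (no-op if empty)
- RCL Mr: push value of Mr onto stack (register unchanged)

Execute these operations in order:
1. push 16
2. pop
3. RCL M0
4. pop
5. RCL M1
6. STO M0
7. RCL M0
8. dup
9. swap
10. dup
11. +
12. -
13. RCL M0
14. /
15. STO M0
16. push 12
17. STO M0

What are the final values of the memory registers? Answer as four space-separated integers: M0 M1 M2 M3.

After op 1 (push 16): stack=[16] mem=[0,0,0,0]
After op 2 (pop): stack=[empty] mem=[0,0,0,0]
After op 3 (RCL M0): stack=[0] mem=[0,0,0,0]
After op 4 (pop): stack=[empty] mem=[0,0,0,0]
After op 5 (RCL M1): stack=[0] mem=[0,0,0,0]
After op 6 (STO M0): stack=[empty] mem=[0,0,0,0]
After op 7 (RCL M0): stack=[0] mem=[0,0,0,0]
After op 8 (dup): stack=[0,0] mem=[0,0,0,0]
After op 9 (swap): stack=[0,0] mem=[0,0,0,0]
After op 10 (dup): stack=[0,0,0] mem=[0,0,0,0]
After op 11 (+): stack=[0,0] mem=[0,0,0,0]
After op 12 (-): stack=[0] mem=[0,0,0,0]
After op 13 (RCL M0): stack=[0,0] mem=[0,0,0,0]
After op 14 (/): stack=[0] mem=[0,0,0,0]
After op 15 (STO M0): stack=[empty] mem=[0,0,0,0]
After op 16 (push 12): stack=[12] mem=[0,0,0,0]
After op 17 (STO M0): stack=[empty] mem=[12,0,0,0]

Answer: 12 0 0 0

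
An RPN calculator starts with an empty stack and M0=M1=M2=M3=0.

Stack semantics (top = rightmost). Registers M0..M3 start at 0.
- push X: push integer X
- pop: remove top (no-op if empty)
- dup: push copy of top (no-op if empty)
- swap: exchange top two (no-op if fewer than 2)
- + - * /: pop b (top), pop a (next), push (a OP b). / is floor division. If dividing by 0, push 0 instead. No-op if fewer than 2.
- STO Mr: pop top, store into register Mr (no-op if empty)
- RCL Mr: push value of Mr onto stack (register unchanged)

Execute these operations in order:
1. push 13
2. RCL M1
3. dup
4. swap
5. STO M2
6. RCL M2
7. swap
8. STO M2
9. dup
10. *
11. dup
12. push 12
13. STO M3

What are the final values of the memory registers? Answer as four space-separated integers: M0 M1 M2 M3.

After op 1 (push 13): stack=[13] mem=[0,0,0,0]
After op 2 (RCL M1): stack=[13,0] mem=[0,0,0,0]
After op 3 (dup): stack=[13,0,0] mem=[0,0,0,0]
After op 4 (swap): stack=[13,0,0] mem=[0,0,0,0]
After op 5 (STO M2): stack=[13,0] mem=[0,0,0,0]
After op 6 (RCL M2): stack=[13,0,0] mem=[0,0,0,0]
After op 7 (swap): stack=[13,0,0] mem=[0,0,0,0]
After op 8 (STO M2): stack=[13,0] mem=[0,0,0,0]
After op 9 (dup): stack=[13,0,0] mem=[0,0,0,0]
After op 10 (*): stack=[13,0] mem=[0,0,0,0]
After op 11 (dup): stack=[13,0,0] mem=[0,0,0,0]
After op 12 (push 12): stack=[13,0,0,12] mem=[0,0,0,0]
After op 13 (STO M3): stack=[13,0,0] mem=[0,0,0,12]

Answer: 0 0 0 12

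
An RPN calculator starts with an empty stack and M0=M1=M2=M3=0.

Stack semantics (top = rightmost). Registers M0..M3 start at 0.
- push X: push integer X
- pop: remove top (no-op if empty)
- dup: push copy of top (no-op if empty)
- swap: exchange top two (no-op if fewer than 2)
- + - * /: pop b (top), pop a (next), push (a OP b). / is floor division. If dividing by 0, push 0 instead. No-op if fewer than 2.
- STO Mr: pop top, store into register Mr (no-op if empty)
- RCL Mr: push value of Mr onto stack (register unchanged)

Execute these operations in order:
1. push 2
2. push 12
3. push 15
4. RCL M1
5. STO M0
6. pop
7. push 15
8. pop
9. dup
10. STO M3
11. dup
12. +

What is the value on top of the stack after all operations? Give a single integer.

After op 1 (push 2): stack=[2] mem=[0,0,0,0]
After op 2 (push 12): stack=[2,12] mem=[0,0,0,0]
After op 3 (push 15): stack=[2,12,15] mem=[0,0,0,0]
After op 4 (RCL M1): stack=[2,12,15,0] mem=[0,0,0,0]
After op 5 (STO M0): stack=[2,12,15] mem=[0,0,0,0]
After op 6 (pop): stack=[2,12] mem=[0,0,0,0]
After op 7 (push 15): stack=[2,12,15] mem=[0,0,0,0]
After op 8 (pop): stack=[2,12] mem=[0,0,0,0]
After op 9 (dup): stack=[2,12,12] mem=[0,0,0,0]
After op 10 (STO M3): stack=[2,12] mem=[0,0,0,12]
After op 11 (dup): stack=[2,12,12] mem=[0,0,0,12]
After op 12 (+): stack=[2,24] mem=[0,0,0,12]

Answer: 24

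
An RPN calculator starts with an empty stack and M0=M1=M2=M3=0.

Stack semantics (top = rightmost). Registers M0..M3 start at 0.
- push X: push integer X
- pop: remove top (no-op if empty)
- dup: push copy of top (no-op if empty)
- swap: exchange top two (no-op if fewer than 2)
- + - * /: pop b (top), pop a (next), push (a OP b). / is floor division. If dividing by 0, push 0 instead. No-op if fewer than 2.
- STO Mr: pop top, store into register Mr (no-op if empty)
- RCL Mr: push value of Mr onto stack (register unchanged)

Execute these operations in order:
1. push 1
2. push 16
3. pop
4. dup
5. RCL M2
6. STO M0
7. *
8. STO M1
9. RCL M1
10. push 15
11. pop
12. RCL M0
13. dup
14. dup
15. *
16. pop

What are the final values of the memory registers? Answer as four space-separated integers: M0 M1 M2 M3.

After op 1 (push 1): stack=[1] mem=[0,0,0,0]
After op 2 (push 16): stack=[1,16] mem=[0,0,0,0]
After op 3 (pop): stack=[1] mem=[0,0,0,0]
After op 4 (dup): stack=[1,1] mem=[0,0,0,0]
After op 5 (RCL M2): stack=[1,1,0] mem=[0,0,0,0]
After op 6 (STO M0): stack=[1,1] mem=[0,0,0,0]
After op 7 (*): stack=[1] mem=[0,0,0,0]
After op 8 (STO M1): stack=[empty] mem=[0,1,0,0]
After op 9 (RCL M1): stack=[1] mem=[0,1,0,0]
After op 10 (push 15): stack=[1,15] mem=[0,1,0,0]
After op 11 (pop): stack=[1] mem=[0,1,0,0]
After op 12 (RCL M0): stack=[1,0] mem=[0,1,0,0]
After op 13 (dup): stack=[1,0,0] mem=[0,1,0,0]
After op 14 (dup): stack=[1,0,0,0] mem=[0,1,0,0]
After op 15 (*): stack=[1,0,0] mem=[0,1,0,0]
After op 16 (pop): stack=[1,0] mem=[0,1,0,0]

Answer: 0 1 0 0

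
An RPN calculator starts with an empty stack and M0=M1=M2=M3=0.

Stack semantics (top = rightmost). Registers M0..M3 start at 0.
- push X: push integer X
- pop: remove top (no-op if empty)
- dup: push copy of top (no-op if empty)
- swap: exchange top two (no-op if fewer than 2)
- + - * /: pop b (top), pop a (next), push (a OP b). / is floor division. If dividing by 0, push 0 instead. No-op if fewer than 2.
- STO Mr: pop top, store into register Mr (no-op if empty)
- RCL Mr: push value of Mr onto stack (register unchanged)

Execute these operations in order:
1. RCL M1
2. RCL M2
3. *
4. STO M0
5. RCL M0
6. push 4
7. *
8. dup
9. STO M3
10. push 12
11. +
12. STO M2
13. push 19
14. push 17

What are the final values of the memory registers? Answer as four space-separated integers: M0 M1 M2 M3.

After op 1 (RCL M1): stack=[0] mem=[0,0,0,0]
After op 2 (RCL M2): stack=[0,0] mem=[0,0,0,0]
After op 3 (*): stack=[0] mem=[0,0,0,0]
After op 4 (STO M0): stack=[empty] mem=[0,0,0,0]
After op 5 (RCL M0): stack=[0] mem=[0,0,0,0]
After op 6 (push 4): stack=[0,4] mem=[0,0,0,0]
After op 7 (*): stack=[0] mem=[0,0,0,0]
After op 8 (dup): stack=[0,0] mem=[0,0,0,0]
After op 9 (STO M3): stack=[0] mem=[0,0,0,0]
After op 10 (push 12): stack=[0,12] mem=[0,0,0,0]
After op 11 (+): stack=[12] mem=[0,0,0,0]
After op 12 (STO M2): stack=[empty] mem=[0,0,12,0]
After op 13 (push 19): stack=[19] mem=[0,0,12,0]
After op 14 (push 17): stack=[19,17] mem=[0,0,12,0]

Answer: 0 0 12 0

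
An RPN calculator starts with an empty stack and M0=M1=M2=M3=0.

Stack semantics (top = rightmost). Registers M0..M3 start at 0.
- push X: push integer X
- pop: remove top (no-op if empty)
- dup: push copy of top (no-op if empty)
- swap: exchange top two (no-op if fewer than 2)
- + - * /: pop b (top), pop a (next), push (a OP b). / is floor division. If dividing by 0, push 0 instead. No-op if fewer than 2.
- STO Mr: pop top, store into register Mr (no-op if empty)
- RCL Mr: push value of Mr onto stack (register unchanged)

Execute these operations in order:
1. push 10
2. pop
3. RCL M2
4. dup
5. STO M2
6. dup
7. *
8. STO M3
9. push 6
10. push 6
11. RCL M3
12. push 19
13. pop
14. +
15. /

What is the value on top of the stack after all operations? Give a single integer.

Answer: 1

Derivation:
After op 1 (push 10): stack=[10] mem=[0,0,0,0]
After op 2 (pop): stack=[empty] mem=[0,0,0,0]
After op 3 (RCL M2): stack=[0] mem=[0,0,0,0]
After op 4 (dup): stack=[0,0] mem=[0,0,0,0]
After op 5 (STO M2): stack=[0] mem=[0,0,0,0]
After op 6 (dup): stack=[0,0] mem=[0,0,0,0]
After op 7 (*): stack=[0] mem=[0,0,0,0]
After op 8 (STO M3): stack=[empty] mem=[0,0,0,0]
After op 9 (push 6): stack=[6] mem=[0,0,0,0]
After op 10 (push 6): stack=[6,6] mem=[0,0,0,0]
After op 11 (RCL M3): stack=[6,6,0] mem=[0,0,0,0]
After op 12 (push 19): stack=[6,6,0,19] mem=[0,0,0,0]
After op 13 (pop): stack=[6,6,0] mem=[0,0,0,0]
After op 14 (+): stack=[6,6] mem=[0,0,0,0]
After op 15 (/): stack=[1] mem=[0,0,0,0]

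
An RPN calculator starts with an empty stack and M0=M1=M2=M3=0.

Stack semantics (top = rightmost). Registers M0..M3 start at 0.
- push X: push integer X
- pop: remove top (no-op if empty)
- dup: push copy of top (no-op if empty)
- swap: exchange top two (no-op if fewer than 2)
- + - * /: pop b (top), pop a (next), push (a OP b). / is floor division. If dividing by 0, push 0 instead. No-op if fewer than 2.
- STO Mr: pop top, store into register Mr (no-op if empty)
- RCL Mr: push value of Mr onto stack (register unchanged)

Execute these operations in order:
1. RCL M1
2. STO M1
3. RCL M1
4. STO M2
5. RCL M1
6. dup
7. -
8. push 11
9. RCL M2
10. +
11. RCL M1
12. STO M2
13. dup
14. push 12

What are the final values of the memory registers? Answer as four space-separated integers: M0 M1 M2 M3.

Answer: 0 0 0 0

Derivation:
After op 1 (RCL M1): stack=[0] mem=[0,0,0,0]
After op 2 (STO M1): stack=[empty] mem=[0,0,0,0]
After op 3 (RCL M1): stack=[0] mem=[0,0,0,0]
After op 4 (STO M2): stack=[empty] mem=[0,0,0,0]
After op 5 (RCL M1): stack=[0] mem=[0,0,0,0]
After op 6 (dup): stack=[0,0] mem=[0,0,0,0]
After op 7 (-): stack=[0] mem=[0,0,0,0]
After op 8 (push 11): stack=[0,11] mem=[0,0,0,0]
After op 9 (RCL M2): stack=[0,11,0] mem=[0,0,0,0]
After op 10 (+): stack=[0,11] mem=[0,0,0,0]
After op 11 (RCL M1): stack=[0,11,0] mem=[0,0,0,0]
After op 12 (STO M2): stack=[0,11] mem=[0,0,0,0]
After op 13 (dup): stack=[0,11,11] mem=[0,0,0,0]
After op 14 (push 12): stack=[0,11,11,12] mem=[0,0,0,0]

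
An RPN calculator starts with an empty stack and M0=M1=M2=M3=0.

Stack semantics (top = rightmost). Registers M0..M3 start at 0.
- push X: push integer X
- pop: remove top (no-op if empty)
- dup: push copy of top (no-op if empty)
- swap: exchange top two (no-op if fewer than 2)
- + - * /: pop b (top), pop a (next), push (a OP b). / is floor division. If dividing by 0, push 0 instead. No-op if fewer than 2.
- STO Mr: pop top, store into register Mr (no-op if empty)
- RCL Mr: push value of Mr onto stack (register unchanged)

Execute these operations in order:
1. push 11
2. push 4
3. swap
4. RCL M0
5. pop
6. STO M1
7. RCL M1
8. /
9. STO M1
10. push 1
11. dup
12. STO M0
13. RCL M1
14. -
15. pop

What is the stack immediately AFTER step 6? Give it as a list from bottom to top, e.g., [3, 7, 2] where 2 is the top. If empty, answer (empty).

After op 1 (push 11): stack=[11] mem=[0,0,0,0]
After op 2 (push 4): stack=[11,4] mem=[0,0,0,0]
After op 3 (swap): stack=[4,11] mem=[0,0,0,0]
After op 4 (RCL M0): stack=[4,11,0] mem=[0,0,0,0]
After op 5 (pop): stack=[4,11] mem=[0,0,0,0]
After op 6 (STO M1): stack=[4] mem=[0,11,0,0]

[4]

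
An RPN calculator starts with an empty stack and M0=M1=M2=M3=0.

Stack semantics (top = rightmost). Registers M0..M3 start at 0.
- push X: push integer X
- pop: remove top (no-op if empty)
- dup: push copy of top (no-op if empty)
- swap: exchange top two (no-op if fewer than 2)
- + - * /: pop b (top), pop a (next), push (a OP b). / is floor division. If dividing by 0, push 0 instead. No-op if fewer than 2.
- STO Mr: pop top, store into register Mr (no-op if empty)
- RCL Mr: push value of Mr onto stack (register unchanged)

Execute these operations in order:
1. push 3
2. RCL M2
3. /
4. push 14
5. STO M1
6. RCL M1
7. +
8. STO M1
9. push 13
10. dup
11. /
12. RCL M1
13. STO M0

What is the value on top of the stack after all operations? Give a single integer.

Answer: 1

Derivation:
After op 1 (push 3): stack=[3] mem=[0,0,0,0]
After op 2 (RCL M2): stack=[3,0] mem=[0,0,0,0]
After op 3 (/): stack=[0] mem=[0,0,0,0]
After op 4 (push 14): stack=[0,14] mem=[0,0,0,0]
After op 5 (STO M1): stack=[0] mem=[0,14,0,0]
After op 6 (RCL M1): stack=[0,14] mem=[0,14,0,0]
After op 7 (+): stack=[14] mem=[0,14,0,0]
After op 8 (STO M1): stack=[empty] mem=[0,14,0,0]
After op 9 (push 13): stack=[13] mem=[0,14,0,0]
After op 10 (dup): stack=[13,13] mem=[0,14,0,0]
After op 11 (/): stack=[1] mem=[0,14,0,0]
After op 12 (RCL M1): stack=[1,14] mem=[0,14,0,0]
After op 13 (STO M0): stack=[1] mem=[14,14,0,0]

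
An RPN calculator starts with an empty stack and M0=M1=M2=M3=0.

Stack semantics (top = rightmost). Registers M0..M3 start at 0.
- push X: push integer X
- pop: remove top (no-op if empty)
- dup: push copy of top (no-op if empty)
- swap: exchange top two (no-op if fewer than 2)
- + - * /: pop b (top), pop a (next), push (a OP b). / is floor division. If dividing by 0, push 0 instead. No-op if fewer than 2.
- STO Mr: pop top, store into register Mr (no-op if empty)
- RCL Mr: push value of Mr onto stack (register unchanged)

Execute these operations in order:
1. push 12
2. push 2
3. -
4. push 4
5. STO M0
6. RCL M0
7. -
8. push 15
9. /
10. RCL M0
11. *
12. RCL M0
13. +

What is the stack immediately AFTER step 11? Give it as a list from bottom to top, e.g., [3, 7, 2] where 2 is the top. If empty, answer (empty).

After op 1 (push 12): stack=[12] mem=[0,0,0,0]
After op 2 (push 2): stack=[12,2] mem=[0,0,0,0]
After op 3 (-): stack=[10] mem=[0,0,0,0]
After op 4 (push 4): stack=[10,4] mem=[0,0,0,0]
After op 5 (STO M0): stack=[10] mem=[4,0,0,0]
After op 6 (RCL M0): stack=[10,4] mem=[4,0,0,0]
After op 7 (-): stack=[6] mem=[4,0,0,0]
After op 8 (push 15): stack=[6,15] mem=[4,0,0,0]
After op 9 (/): stack=[0] mem=[4,0,0,0]
After op 10 (RCL M0): stack=[0,4] mem=[4,0,0,0]
After op 11 (*): stack=[0] mem=[4,0,0,0]

[0]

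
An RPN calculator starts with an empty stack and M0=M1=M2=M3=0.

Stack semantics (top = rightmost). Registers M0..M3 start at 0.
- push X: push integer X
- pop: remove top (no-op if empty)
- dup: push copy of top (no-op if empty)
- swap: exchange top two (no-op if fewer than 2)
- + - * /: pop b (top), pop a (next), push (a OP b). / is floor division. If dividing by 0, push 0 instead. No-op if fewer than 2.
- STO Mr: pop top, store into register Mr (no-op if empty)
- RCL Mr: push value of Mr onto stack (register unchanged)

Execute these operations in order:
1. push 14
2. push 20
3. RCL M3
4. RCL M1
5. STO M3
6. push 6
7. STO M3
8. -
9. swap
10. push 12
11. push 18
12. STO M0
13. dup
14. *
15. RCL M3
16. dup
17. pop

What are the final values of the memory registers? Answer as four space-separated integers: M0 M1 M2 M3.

After op 1 (push 14): stack=[14] mem=[0,0,0,0]
After op 2 (push 20): stack=[14,20] mem=[0,0,0,0]
After op 3 (RCL M3): stack=[14,20,0] mem=[0,0,0,0]
After op 4 (RCL M1): stack=[14,20,0,0] mem=[0,0,0,0]
After op 5 (STO M3): stack=[14,20,0] mem=[0,0,0,0]
After op 6 (push 6): stack=[14,20,0,6] mem=[0,0,0,0]
After op 7 (STO M3): stack=[14,20,0] mem=[0,0,0,6]
After op 8 (-): stack=[14,20] mem=[0,0,0,6]
After op 9 (swap): stack=[20,14] mem=[0,0,0,6]
After op 10 (push 12): stack=[20,14,12] mem=[0,0,0,6]
After op 11 (push 18): stack=[20,14,12,18] mem=[0,0,0,6]
After op 12 (STO M0): stack=[20,14,12] mem=[18,0,0,6]
After op 13 (dup): stack=[20,14,12,12] mem=[18,0,0,6]
After op 14 (*): stack=[20,14,144] mem=[18,0,0,6]
After op 15 (RCL M3): stack=[20,14,144,6] mem=[18,0,0,6]
After op 16 (dup): stack=[20,14,144,6,6] mem=[18,0,0,6]
After op 17 (pop): stack=[20,14,144,6] mem=[18,0,0,6]

Answer: 18 0 0 6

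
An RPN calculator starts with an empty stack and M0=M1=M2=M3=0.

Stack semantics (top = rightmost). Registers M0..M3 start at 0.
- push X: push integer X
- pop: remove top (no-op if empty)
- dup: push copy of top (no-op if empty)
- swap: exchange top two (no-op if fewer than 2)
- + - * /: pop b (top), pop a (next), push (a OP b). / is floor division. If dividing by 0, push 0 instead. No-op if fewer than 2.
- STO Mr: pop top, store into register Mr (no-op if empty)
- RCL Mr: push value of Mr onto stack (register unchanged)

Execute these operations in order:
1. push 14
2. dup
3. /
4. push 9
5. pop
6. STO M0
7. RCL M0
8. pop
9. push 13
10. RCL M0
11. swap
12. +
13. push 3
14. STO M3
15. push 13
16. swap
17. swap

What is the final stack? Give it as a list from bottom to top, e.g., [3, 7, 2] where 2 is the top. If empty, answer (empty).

After op 1 (push 14): stack=[14] mem=[0,0,0,0]
After op 2 (dup): stack=[14,14] mem=[0,0,0,0]
After op 3 (/): stack=[1] mem=[0,0,0,0]
After op 4 (push 9): stack=[1,9] mem=[0,0,0,0]
After op 5 (pop): stack=[1] mem=[0,0,0,0]
After op 6 (STO M0): stack=[empty] mem=[1,0,0,0]
After op 7 (RCL M0): stack=[1] mem=[1,0,0,0]
After op 8 (pop): stack=[empty] mem=[1,0,0,0]
After op 9 (push 13): stack=[13] mem=[1,0,0,0]
After op 10 (RCL M0): stack=[13,1] mem=[1,0,0,0]
After op 11 (swap): stack=[1,13] mem=[1,0,0,0]
After op 12 (+): stack=[14] mem=[1,0,0,0]
After op 13 (push 3): stack=[14,3] mem=[1,0,0,0]
After op 14 (STO M3): stack=[14] mem=[1,0,0,3]
After op 15 (push 13): stack=[14,13] mem=[1,0,0,3]
After op 16 (swap): stack=[13,14] mem=[1,0,0,3]
After op 17 (swap): stack=[14,13] mem=[1,0,0,3]

Answer: [14, 13]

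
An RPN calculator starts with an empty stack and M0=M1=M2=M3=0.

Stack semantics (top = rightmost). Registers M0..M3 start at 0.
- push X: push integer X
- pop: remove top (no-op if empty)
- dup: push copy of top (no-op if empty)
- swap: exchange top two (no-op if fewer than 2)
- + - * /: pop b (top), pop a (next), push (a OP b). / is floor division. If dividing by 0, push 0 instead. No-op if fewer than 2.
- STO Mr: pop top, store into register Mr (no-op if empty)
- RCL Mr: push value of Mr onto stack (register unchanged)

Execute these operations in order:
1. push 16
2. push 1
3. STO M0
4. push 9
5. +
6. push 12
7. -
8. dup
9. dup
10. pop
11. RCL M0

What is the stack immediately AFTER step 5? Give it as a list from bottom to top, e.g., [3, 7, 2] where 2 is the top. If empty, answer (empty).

After op 1 (push 16): stack=[16] mem=[0,0,0,0]
After op 2 (push 1): stack=[16,1] mem=[0,0,0,0]
After op 3 (STO M0): stack=[16] mem=[1,0,0,0]
After op 4 (push 9): stack=[16,9] mem=[1,0,0,0]
After op 5 (+): stack=[25] mem=[1,0,0,0]

[25]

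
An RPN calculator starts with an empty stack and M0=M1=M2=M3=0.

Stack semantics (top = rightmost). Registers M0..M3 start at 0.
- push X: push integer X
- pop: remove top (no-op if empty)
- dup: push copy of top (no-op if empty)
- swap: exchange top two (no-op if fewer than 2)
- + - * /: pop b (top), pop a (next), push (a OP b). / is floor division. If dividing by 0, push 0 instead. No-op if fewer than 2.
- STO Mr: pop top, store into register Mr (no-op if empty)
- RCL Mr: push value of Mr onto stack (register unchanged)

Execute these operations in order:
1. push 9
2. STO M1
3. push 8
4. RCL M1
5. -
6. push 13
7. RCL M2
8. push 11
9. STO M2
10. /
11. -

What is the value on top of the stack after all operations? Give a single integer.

After op 1 (push 9): stack=[9] mem=[0,0,0,0]
After op 2 (STO M1): stack=[empty] mem=[0,9,0,0]
After op 3 (push 8): stack=[8] mem=[0,9,0,0]
After op 4 (RCL M1): stack=[8,9] mem=[0,9,0,0]
After op 5 (-): stack=[-1] mem=[0,9,0,0]
After op 6 (push 13): stack=[-1,13] mem=[0,9,0,0]
After op 7 (RCL M2): stack=[-1,13,0] mem=[0,9,0,0]
After op 8 (push 11): stack=[-1,13,0,11] mem=[0,9,0,0]
After op 9 (STO M2): stack=[-1,13,0] mem=[0,9,11,0]
After op 10 (/): stack=[-1,0] mem=[0,9,11,0]
After op 11 (-): stack=[-1] mem=[0,9,11,0]

Answer: -1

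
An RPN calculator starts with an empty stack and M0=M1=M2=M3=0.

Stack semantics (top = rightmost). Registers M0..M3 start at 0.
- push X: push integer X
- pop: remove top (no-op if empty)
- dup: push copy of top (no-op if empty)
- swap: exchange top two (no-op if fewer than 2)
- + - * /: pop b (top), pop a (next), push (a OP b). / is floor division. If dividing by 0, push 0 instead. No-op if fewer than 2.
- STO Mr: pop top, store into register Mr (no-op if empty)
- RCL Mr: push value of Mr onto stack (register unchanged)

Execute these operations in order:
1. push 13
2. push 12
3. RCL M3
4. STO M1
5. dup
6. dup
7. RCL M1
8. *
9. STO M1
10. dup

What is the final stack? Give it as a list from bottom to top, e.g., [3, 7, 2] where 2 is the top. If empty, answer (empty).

Answer: [13, 12, 12, 12]

Derivation:
After op 1 (push 13): stack=[13] mem=[0,0,0,0]
After op 2 (push 12): stack=[13,12] mem=[0,0,0,0]
After op 3 (RCL M3): stack=[13,12,0] mem=[0,0,0,0]
After op 4 (STO M1): stack=[13,12] mem=[0,0,0,0]
After op 5 (dup): stack=[13,12,12] mem=[0,0,0,0]
After op 6 (dup): stack=[13,12,12,12] mem=[0,0,0,0]
After op 7 (RCL M1): stack=[13,12,12,12,0] mem=[0,0,0,0]
After op 8 (*): stack=[13,12,12,0] mem=[0,0,0,0]
After op 9 (STO M1): stack=[13,12,12] mem=[0,0,0,0]
After op 10 (dup): stack=[13,12,12,12] mem=[0,0,0,0]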